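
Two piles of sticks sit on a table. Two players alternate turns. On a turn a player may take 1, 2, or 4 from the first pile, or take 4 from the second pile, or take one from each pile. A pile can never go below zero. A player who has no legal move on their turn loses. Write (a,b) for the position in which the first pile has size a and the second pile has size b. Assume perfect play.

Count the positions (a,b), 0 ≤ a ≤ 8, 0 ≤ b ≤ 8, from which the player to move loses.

Classify positions by backward induction: terminal positions (no move available) are L. From any other position, the mover wins iff some move reaches an L.
Every move lowers a or b (never raises either), so fill the grid row by row in increasing a, and left to right within a row: each cell's successors are then already labelled.
      b=0  b=1  b=2  b=3  b=4  b=5  b=6  b=7  b=8
a=0:    L    L    L    L    W    W    W    W    L
a=1:    W    W    W    W    W    L    L    L    W
a=2:    W    W    W    W    L    W    W    W    W
a=3:    L    L    L    L    W    W    W    W    L
a=4:    W    W    W    W    W    L    L    L    W
a=5:    W    W    W    W    L    W    W    W    W
a=6:    L    L    L    L    W    W    W    W    L
a=7:    W    W    W    W    W    L    L    L    W
a=8:    W    W    W    W    L    W    W    W    W
Cells with no legal move (terminal, hence L): (0,0), (0,1), (0,2), (0,3).
The remaining L cells, each justified by listing all of its moves:
(0,8): L (sole option (0,4)(W) is W)
(1,5): L (options (0,5)(W), (1,1)(W), (0,4)(W) are all W)
(1,6): L (options (0,6)(W), (1,2)(W), (0,5)(W) are all W)
(1,7): L (options (0,7)(W), (1,3)(W), (0,6)(W) are all W)
(2,4): L (options (1,4)(W), (0,4)(W), (2,0)(W), (1,3)(W) are all W)
(3,0): L (options (2,0)(W), (1,0)(W) are all W)
(3,1): L (options (2,1)(W), (1,1)(W), (2,0)(W) are all W)
(3,2): L (options (2,2)(W), (1,2)(W), (2,1)(W) are all W)
(3,3): L (options (2,3)(W), (1,3)(W), (2,2)(W) are all W)
(3,8): L (options (2,8)(W), (1,8)(W), (3,4)(W), (2,7)(W) are all W)
(4,5): L (options (3,5)(W), (2,5)(W), (0,5)(W), (4,1)(W), (3,4)(W) are all W)
(4,6): L (options (3,6)(W), (2,6)(W), (0,6)(W), (4,2)(W), (3,5)(W) are all W)
(4,7): L (options (3,7)(W), (2,7)(W), (0,7)(W), (4,3)(W), (3,6)(W) are all W)
(5,4): L (options (4,4)(W), (3,4)(W), (1,4)(W), (5,0)(W), (4,3)(W) are all W)
(6,0): L (options (5,0)(W), (4,0)(W), (2,0)(W) are all W)
(6,1): L (options (5,1)(W), (4,1)(W), (2,1)(W), (5,0)(W) are all W)
(6,2): L (options (5,2)(W), (4,2)(W), (2,2)(W), (5,1)(W) are all W)
(6,3): L (options (5,3)(W), (4,3)(W), (2,3)(W), (5,2)(W) are all W)
(6,8): L (options (5,8)(W), (4,8)(W), (2,8)(W), (6,4)(W), (5,7)(W) are all W)
(7,5): L (options (6,5)(W), (5,5)(W), (3,5)(W), (7,1)(W), (6,4)(W) are all W)
(7,6): L (options (6,6)(W), (5,6)(W), (3,6)(W), (7,2)(W), (6,5)(W) are all W)
(7,7): L (options (6,7)(W), (5,7)(W), (3,7)(W), (7,3)(W), (6,6)(W) are all W)
(8,4): L (options (7,4)(W), (6,4)(W), (4,4)(W), (8,0)(W), (7,3)(W) are all W)
Every other cell has at least one move into one of the L cells above, so it is W.
L cells per row: a=0: 5, a=1: 3, a=2: 1, a=3: 5, a=4: 3, a=5: 1, a=6: 5, a=7: 3, a=8: 1; total 27.

27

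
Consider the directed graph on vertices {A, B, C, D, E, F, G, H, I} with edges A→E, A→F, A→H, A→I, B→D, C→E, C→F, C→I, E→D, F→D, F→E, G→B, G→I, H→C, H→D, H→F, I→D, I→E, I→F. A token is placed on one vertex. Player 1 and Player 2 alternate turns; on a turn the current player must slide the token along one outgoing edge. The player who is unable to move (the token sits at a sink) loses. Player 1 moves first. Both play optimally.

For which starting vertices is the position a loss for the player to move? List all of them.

Label each position W (a win for the player to move) or L (a loss). A position with no legal move is L; any other position is W exactly when some move reaches an L, and L when every move reaches a W.
Every edge goes from a vertex to one that appears earlier in the order D, E, F, I, C, H, A, B, G, so processing vertices in that order labels each vertex after all of its successors.
D: no outgoing edge → L
E: W (go to D, an L position)
F: W (go to D, an L position)
I: W (go to D, an L position)
C: L (options I(W), F(W), E(W) are all W)
H: W (go to C, an L position)
A: L (options H(W), I(W), F(W), E(W) are all W)
B: W (go to D, an L position)
G: L (options B(W), I(W) are all W)
Reading off the rows marked L gives the requested list; there are 4 such vertices.

A, C, D, G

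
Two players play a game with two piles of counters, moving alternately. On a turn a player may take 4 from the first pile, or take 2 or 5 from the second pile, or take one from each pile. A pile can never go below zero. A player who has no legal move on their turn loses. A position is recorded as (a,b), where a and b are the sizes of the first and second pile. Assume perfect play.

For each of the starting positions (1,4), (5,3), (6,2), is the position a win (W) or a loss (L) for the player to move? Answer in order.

Use the standard recursion: the mover loses at a terminal position; elsewhere, the mover wins exactly when some move hands the opponent an L position.
No move ever increases a pile, so every position that can arise here has a ≤ 6 and b ≤ 4; it is enough to label the cells with 0 ≤ a ≤ 6 and 0 ≤ b ≤ 4.
Every move lowers a or b (never raises either), so fill the grid row by row in increasing a, and left to right within a row: each cell's successors are then already labelled.
      b=0  b=1  b=2  b=3  b=4
a=0:    L    L    W    W    L
a=1:    L    W    W    L    L
a=2:    L    W    W    L    W
a=3:    L    W    W    L    W
a=4:    W    W    L    L    W
a=5:    W    L    L    W    W
a=6:    W    L    W    W    L
Cells with no legal move (terminal, hence L): (0,0), (0,1), (1,0), (2,0), (3,0).
The remaining L cells, each justified by listing all of its moves:
(0,4): only reaches (0,2)(W), which is W → L
(1,3): only reaches (1,1)(W), (0,2)(W), all W → L
(1,4): only reaches (1,2)(W), (0,3)(W), all W → L
(2,3): only reaches (2,1)(W), (1,2)(W), all W → L
(3,3): only reaches (3,1)(W), (2,2)(W), all W → L
(4,2): only reaches (0,2)(W), (4,0)(W), (3,1)(W), all W → L
(4,3): only reaches (0,3)(W), (4,1)(W), (3,2)(W), all W → L
(5,1): only reaches (1,1)(W), (4,0)(W), all W → L
(5,2): only reaches (1,2)(W), (5,0)(W), (4,1)(W), all W → L
(6,1): only reaches (2,1)(W), (5,0)(W), all W → L
(6,4): only reaches (2,4)(W), (6,2)(W), (5,3)(W), all W → L
Every other cell has at least one move into one of the L cells above, so it is W.
(1,4): one of the L cells justified above, so L
(5,3): the move to (1,3) reaches an L cell, so W
(6,2): the move to (5,1) reaches an L cell, so W

(1,4): L, (5,3): W, (6,2): W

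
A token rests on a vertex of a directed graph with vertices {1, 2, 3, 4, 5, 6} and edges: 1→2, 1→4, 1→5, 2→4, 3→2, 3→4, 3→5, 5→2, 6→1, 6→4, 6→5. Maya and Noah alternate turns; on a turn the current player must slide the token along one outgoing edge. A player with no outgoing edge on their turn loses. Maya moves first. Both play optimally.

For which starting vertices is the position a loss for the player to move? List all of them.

4, 5

Build the W/L table. Terminal = L. A non-terminal position is W if it has a move to some L; otherwise it is L.
Every edge goes from a vertex to one that appears earlier in the order 4, 2, 5, 3, 1, 6, so processing vertices in that order labels each vertex after all of its successors.
4: no outgoing edge → L
2: can move to 4, which is L ⇒ W
5: the only move is to 2(W), a W ⇒ L
3: can move to 5, which is L ⇒ W
1: can move to 5, which is L ⇒ W
6: can move to 5, which is L ⇒ W
Reading off the rows marked L gives the requested list; there are 2 such vertices.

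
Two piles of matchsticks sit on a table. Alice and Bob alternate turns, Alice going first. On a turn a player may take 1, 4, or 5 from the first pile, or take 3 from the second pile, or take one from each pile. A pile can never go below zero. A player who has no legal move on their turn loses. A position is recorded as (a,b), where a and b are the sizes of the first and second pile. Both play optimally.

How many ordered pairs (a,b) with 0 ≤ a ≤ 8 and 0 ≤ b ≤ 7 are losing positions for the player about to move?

Positions with no move are L. A position that does have a move is losing for the player to move precisely when every available move leads to a winning position for the opponent. Fill in the labels:
Every move lowers a or b (never raises either), so fill the grid row by row in increasing a, and left to right within a row: each cell's successors are then already labelled.
      b=0  b=1  b=2  b=3  b=4  b=5  b=6  b=7
a=0:    L    L    L    W    W    W    L    L
a=1:    W    W    W    W    L    L    W    W
a=2:    L    L    L    W    W    W    W    L
a=3:    W    W    W    W    L    L    L    W
a=4:    W    W    W    L    W    W    W    W
a=5:    W    W    W    W    W    W    W    W
a=6:    W    W    W    L    W    W    W    W
a=7:    W    W    W    W    W    W    W    W
a=8:    L    L    L    W    W    W    W    L
Cells with no legal move (terminal, hence L): (0,0), (0,1), (0,2).
The remaining L cells, each justified by listing all of its moves:
(0,6): the only move is to (0,3)(W), a W ⇒ L
(0,7): the only move is to (0,4)(W), a W ⇒ L
(1,4): moves to (0,4)(W), (1,1)(W), (0,3)(W); every one is W ⇒ L
(1,5): moves to (0,5)(W), (1,2)(W), (0,4)(W); every one is W ⇒ L
(2,0): the only move is to (1,0)(W), a W ⇒ L
(2,1): moves to (1,1)(W), (1,0)(W); every one is W ⇒ L
(2,2): moves to (1,2)(W), (1,1)(W); every one is W ⇒ L
(2,7): moves to (1,7)(W), (2,4)(W), (1,6)(W); every one is W ⇒ L
(3,4): moves to (2,4)(W), (3,1)(W), (2,3)(W); every one is W ⇒ L
(3,5): moves to (2,5)(W), (3,2)(W), (2,4)(W); every one is W ⇒ L
(3,6): moves to (2,6)(W), (3,3)(W), (2,5)(W); every one is W ⇒ L
(4,3): moves to (3,3)(W), (0,3)(W), (4,0)(W), (3,2)(W); every one is W ⇒ L
(6,3): moves to (5,3)(W), (2,3)(W), (1,3)(W), (6,0)(W), (5,2)(W); every one is W ⇒ L
(8,0): moves to (7,0)(W), (4,0)(W), (3,0)(W); every one is W ⇒ L
(8,1): moves to (7,1)(W), (4,1)(W), (3,1)(W), (7,0)(W); every one is W ⇒ L
(8,2): moves to (7,2)(W), (4,2)(W), (3,2)(W), (7,1)(W); every one is W ⇒ L
(8,7): moves to (7,7)(W), (4,7)(W), (3,7)(W), (8,4)(W), (7,6)(W); every one is W ⇒ L
Every other cell has at least one move into one of the L cells above, so it is W.
L cells per row: a=0: 5, a=1: 2, a=2: 4, a=3: 3, a=4: 1, a=5: 0, a=6: 1, a=7: 0, a=8: 4; total 20.

20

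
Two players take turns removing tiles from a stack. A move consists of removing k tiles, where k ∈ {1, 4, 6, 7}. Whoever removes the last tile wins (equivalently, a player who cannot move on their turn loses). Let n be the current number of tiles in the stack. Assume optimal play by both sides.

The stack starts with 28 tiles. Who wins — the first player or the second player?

Build the W/L table. Terminal = L. A non-terminal position is W if it has a move to some L; otherwise it is L.
n=0: no move → L
n=1: can move to 0, which is L ⇒ W
n=2: the only move is to 1(W), a W ⇒ L
n=3: can move to 2, which is L ⇒ W
n=4: can move to 0, which is L ⇒ W
n=5: moves to 4(W), 1(W); every one is W ⇒ L
n=6: can move to 5, which is L ⇒ W
n=7: can move to 0, which is L ⇒ W
n=8: can move to 2, which is L ⇒ W
n=9: can move to 5, which is L ⇒ W
n=10: moves to 9(W), 6(W), 4(W), 3(W); every one is W ⇒ L
n=11: can move to 10, which is L ⇒ W
n=12: can move to 5, which is L ⇒ W
n=13: moves to 12(W), 9(W), 7(W), 6(W); every one is W ⇒ L
n=14: can move to 13, which is L ⇒ W
n=15: moves to 14(W), 11(W), 9(W), 8(W); every one is W ⇒ L
n=16: can move to 15, which is L ⇒ W
n=17: can move to 13, which is L ⇒ W
n=18: moves to 17(W), 14(W), 12(W), 11(W); every one is W ⇒ L
n=19: can move to 18, which is L ⇒ W
n=20: can move to 13, which is L ⇒ W
n=21: can move to 15, which is L ⇒ W
n=22: can move to 18, which is L ⇒ W
n=23: moves to 22(W), 19(W), 17(W), 16(W); every one is W ⇒ L
n=24: can move to 23, which is L ⇒ W
n=25: can move to 18, which is L ⇒ W
n=26: moves to 25(W), 22(W), 20(W), 19(W); every one is W ⇒ L
n=27: can move to 26, which is L ⇒ W
n=28: moves to 27(W), 24(W), 22(W), 21(W); every one is W ⇒ L
The starting position 28 is L: whatever the player to move does, the opponent receives a W position.

The second player wins.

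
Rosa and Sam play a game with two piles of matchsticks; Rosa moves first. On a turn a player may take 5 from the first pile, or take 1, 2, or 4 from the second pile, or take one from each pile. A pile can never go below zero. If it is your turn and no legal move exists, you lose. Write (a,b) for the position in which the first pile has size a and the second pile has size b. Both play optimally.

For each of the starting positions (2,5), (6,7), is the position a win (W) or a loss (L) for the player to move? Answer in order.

Classify positions by backward induction: terminal positions (no move available) are L. From any other position, the mover wins iff some move reaches an L.
No move ever increases a pile, so every position that can arise here has a ≤ 6 and b ≤ 7; it is enough to label the cells with 0 ≤ a ≤ 6 and 0 ≤ b ≤ 7.
Every move lowers a or b (never raises either), so fill the grid row by row in increasing a, and left to right within a row: each cell's successors are then already labelled.
      b=0  b=1  b=2  b=3  b=4  b=5  b=6  b=7
a=0:    L    W    W    L    W    W    L    W
a=1:    L    W    W    L    W    W    L    W
a=2:    L    W    W    L    W    W    L    W
a=3:    L    W    W    L    W    W    L    W
a=4:    L    W    W    L    W    W    L    W
a=5:    W    W    L    W    W    L    W    W
a=6:    W    L    W    W    L    W    W    L
Cells with no legal move (terminal, hence L): (0,0), (1,0), (2,0), (3,0), (4,0).
The remaining L cells, each justified by listing all of its moves:
(0,3): L (options (0,2)(W), (0,1)(W) are all W)
(0,6): L (options (0,5)(W), (0,4)(W), (0,2)(W) are all W)
(1,3): L (options (1,2)(W), (1,1)(W), (0,2)(W) are all W)
(1,6): L (options (1,5)(W), (1,4)(W), (1,2)(W), (0,5)(W) are all W)
(2,3): L (options (2,2)(W), (2,1)(W), (1,2)(W) are all W)
(2,6): L (options (2,5)(W), (2,4)(W), (2,2)(W), (1,5)(W) are all W)
(3,3): L (options (3,2)(W), (3,1)(W), (2,2)(W) are all W)
(3,6): L (options (3,5)(W), (3,4)(W), (3,2)(W), (2,5)(W) are all W)
(4,3): L (options (4,2)(W), (4,1)(W), (3,2)(W) are all W)
(4,6): L (options (4,5)(W), (4,4)(W), (4,2)(W), (3,5)(W) are all W)
(5,2): L (options (0,2)(W), (5,1)(W), (5,0)(W), (4,1)(W) are all W)
(5,5): L (options (0,5)(W), (5,4)(W), (5,3)(W), (5,1)(W), (4,4)(W) are all W)
(6,1): L (options (1,1)(W), (6,0)(W), (5,0)(W) are all W)
(6,4): L (options (1,4)(W), (6,3)(W), (6,2)(W), (6,0)(W), (5,3)(W) are all W)
(6,7): L (options (1,7)(W), (6,6)(W), (6,5)(W), (6,3)(W), (5,6)(W) are all W)
Every other cell has at least one move into one of the L cells above, so it is W.
(2,5): the move to (2,3) reaches an L cell, so W
(6,7): one of the L cells justified above, so L

(2,5): W, (6,7): L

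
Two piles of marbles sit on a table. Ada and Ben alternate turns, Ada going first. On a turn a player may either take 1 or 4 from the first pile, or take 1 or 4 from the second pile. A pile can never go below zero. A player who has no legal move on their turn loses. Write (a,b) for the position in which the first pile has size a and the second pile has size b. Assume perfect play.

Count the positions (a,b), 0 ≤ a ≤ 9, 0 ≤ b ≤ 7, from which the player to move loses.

Use the standard recursion: the mover loses at a terminal position; elsewhere, the mover wins exactly when some move hands the opponent an L position.
Every move lowers a or b (never raises either), so fill the grid row by row in increasing a, and left to right within a row: each cell's successors are then already labelled.
      b=0  b=1  b=2  b=3  b=4  b=5  b=6  b=7
a=0:    L    W    L    W    W    L    W    L
a=1:    W    L    W    L    W    W    L    W
a=2:    L    W    L    W    W    L    W    L
a=3:    W    L    W    L    W    W    L    W
a=4:    W    W    W    W    L    W    W    W
a=5:    L    W    L    W    W    L    W    L
a=6:    W    L    W    L    W    W    L    W
a=7:    L    W    L    W    W    L    W    L
a=8:    W    L    W    L    W    W    L    W
a=9:    W    W    W    W    L    W    W    W
Cells with no legal move (terminal, hence L): (0,0).
The remaining L cells, each justified by listing all of its moves:
(0,2): L (sole option (0,1)(W) is W)
(0,5): L (options (0,4)(W), (0,1)(W) are all W)
(0,7): L (options (0,6)(W), (0,3)(W) are all W)
(1,1): L (options (0,1)(W), (1,0)(W) are all W)
(1,3): L (options (0,3)(W), (1,2)(W) are all W)
(1,6): L (options (0,6)(W), (1,5)(W), (1,2)(W) are all W)
(2,0): L (sole option (1,0)(W) is W)
(2,2): L (options (1,2)(W), (2,1)(W) are all W)
(2,5): L (options (1,5)(W), (2,4)(W), (2,1)(W) are all W)
(2,7): L (options (1,7)(W), (2,6)(W), (2,3)(W) are all W)
(3,1): L (options (2,1)(W), (3,0)(W) are all W)
(3,3): L (options (2,3)(W), (3,2)(W) are all W)
(3,6): L (options (2,6)(W), (3,5)(W), (3,2)(W) are all W)
(4,4): L (options (3,4)(W), (0,4)(W), (4,3)(W), (4,0)(W) are all W)
(5,0): L (options (4,0)(W), (1,0)(W) are all W)
(5,2): L (options (4,2)(W), (1,2)(W), (5,1)(W) are all W)
(5,5): L (options (4,5)(W), (1,5)(W), (5,4)(W), (5,1)(W) are all W)
(5,7): L (options (4,7)(W), (1,7)(W), (5,6)(W), (5,3)(W) are all W)
(6,1): L (options (5,1)(W), (2,1)(W), (6,0)(W) are all W)
(6,3): L (options (5,3)(W), (2,3)(W), (6,2)(W) are all W)
(6,6): L (options (5,6)(W), (2,6)(W), (6,5)(W), (6,2)(W) are all W)
(7,0): L (options (6,0)(W), (3,0)(W) are all W)
(7,2): L (options (6,2)(W), (3,2)(W), (7,1)(W) are all W)
(7,5): L (options (6,5)(W), (3,5)(W), (7,4)(W), (7,1)(W) are all W)
(7,7): L (options (6,7)(W), (3,7)(W), (7,6)(W), (7,3)(W) are all W)
(8,1): L (options (7,1)(W), (4,1)(W), (8,0)(W) are all W)
(8,3): L (options (7,3)(W), (4,3)(W), (8,2)(W) are all W)
(8,6): L (options (7,6)(W), (4,6)(W), (8,5)(W), (8,2)(W) are all W)
(9,4): L (options (8,4)(W), (5,4)(W), (9,3)(W), (9,0)(W) are all W)
Every other cell has at least one move into one of the L cells above, so it is W.
L cells per row: a=0: 4, a=1: 3, a=2: 4, a=3: 3, a=4: 1, a=5: 4, a=6: 3, a=7: 4, a=8: 3, a=9: 1; total 30.

30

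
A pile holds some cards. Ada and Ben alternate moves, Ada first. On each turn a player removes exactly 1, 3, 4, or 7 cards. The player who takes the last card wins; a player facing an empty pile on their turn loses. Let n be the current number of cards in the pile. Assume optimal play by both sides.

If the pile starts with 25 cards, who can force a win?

Ada wins.

Build the W/L table. Terminal = L. A non-terminal position is W if it has a move to some L; otherwise it is L.
n=0: no move → L
n=1: →0(L), so W
n=2: →1(W) only, which is W, so L
n=3: →2(L), so W
n=4: →0(L), so W
n=5: →2(L), so W
n=6: →2(L), so W
n=7: →0(L), so W
n=8: →7(W), 5(W), 4(W), 1(W) — all W, so L
n=9: →8(L), so W
n=10: →9(W), 7(W), 6(W), 3(W) — all W, so L
n=11: →10(L), so W
n=12: →8(L), so W
n=13: →10(L), so W
n=14: →10(L), so W
n=15: →8(L), so W
n=16: →15(W), 13(W), 12(W), 9(W) — all W, so L
n=17: →16(L), so W
n=18: →17(W), 15(W), 14(W), 11(W) — all W, so L
n=19: →18(L), so W
n=20: →16(L), so W
n=21: →18(L), so W
n=22: →18(L), so W
n=23: →16(L), so W
n=24: →23(W), 21(W), 20(W), 17(W) — all W, so L
n=25: →24(L), so W
The starting position 25 is W: Ada should remove 1, leaving 24, handing over an L position.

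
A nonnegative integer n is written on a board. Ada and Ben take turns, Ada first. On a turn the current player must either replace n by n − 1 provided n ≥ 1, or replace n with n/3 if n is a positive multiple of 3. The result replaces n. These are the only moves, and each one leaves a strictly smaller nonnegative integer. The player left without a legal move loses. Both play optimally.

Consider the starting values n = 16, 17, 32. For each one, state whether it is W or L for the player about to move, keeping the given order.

16: W, 17: L, 32: L

Classify positions by backward induction: terminal positions (no move available) are L. From any other position, the mover wins iff some move reaches an L.
n=0: no move → L
n=1: →0(L), so W
n=2: →1(W) only, which is W, so L
n=3: →2(L), so W
n=4: →3(W) only, which is W, so L
n=5: →4(L), so W
n=6: →2(L), so W
n=7: →6(W) only, which is W, so L
n=8: →7(L), so W
n=9: →3(W), 8(W) — all W, so L
n=10: →9(L), so W
n=11: →10(W) only, which is W, so L
n=12: →4(L), so W
n=13: →12(W) only, which is W, so L
n=14: →13(L), so W
n=15: →5(W), 14(W) — all W, so L
n=16: →15(L), so W
n=17: →16(W) only, which is W, so L
n=18: →17(L), so W
n=19: →18(W) only, which is W, so L
n=20: →19(L), so W
n=21: →7(L), so W
n=22: →21(W) only, which is W, so L
n=23: →22(L), so W
n=24: →8(W), 23(W) — all W, so L
n=25: →24(L), so W
n=26: →25(W) only, which is W, so L
n=27: →9(L), so W
n=28: →27(W) only, which is W, so L
n=29: →28(L), so W
n=30: →10(W), 29(W) — all W, so L
n=31: →30(L), so W
n=32: →31(W) only, which is W, so L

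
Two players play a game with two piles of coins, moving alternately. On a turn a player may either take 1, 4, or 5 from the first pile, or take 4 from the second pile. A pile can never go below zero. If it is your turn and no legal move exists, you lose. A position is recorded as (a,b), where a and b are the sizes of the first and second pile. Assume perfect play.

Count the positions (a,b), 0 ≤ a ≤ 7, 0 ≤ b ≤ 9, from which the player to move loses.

Build the W/L table. Terminal = L. A non-terminal position is W if it has a move to some L; otherwise it is L.
Every move lowers a or b (never raises either), so fill the grid row by row in increasing a, and left to right within a row: each cell's successors are then already labelled.
      b=0  b=1  b=2  b=3  b=4  b=5  b=6  b=7  b=8  b=9
a=0:    L    L    L    L    W    W    W    W    L    L
a=1:    W    W    W    W    L    L    L    L    W    W
a=2:    L    L    L    L    W    W    W    W    L    L
a=3:    W    W    W    W    L    L    L    L    W    W
a=4:    W    W    W    W    W    W    W    W    W    W
a=5:    W    W    W    W    W    W    W    W    W    W
a=6:    W    W    W    W    W    W    W    W    W    W
a=7:    W    W    W    W    W    W    W    W    W    W
Cells with no legal move (terminal, hence L): (0,0), (0,1), (0,2), (0,3).
The remaining L cells, each justified by listing all of its moves:
(0,8): only reaches (0,4)(W), which is W → L
(0,9): only reaches (0,5)(W), which is W → L
(1,4): only reaches (0,4)(W), (1,0)(W), all W → L
(1,5): only reaches (0,5)(W), (1,1)(W), all W → L
(1,6): only reaches (0,6)(W), (1,2)(W), all W → L
(1,7): only reaches (0,7)(W), (1,3)(W), all W → L
(2,0): only reaches (1,0)(W), which is W → L
(2,1): only reaches (1,1)(W), which is W → L
(2,2): only reaches (1,2)(W), which is W → L
(2,3): only reaches (1,3)(W), which is W → L
(2,8): only reaches (1,8)(W), (2,4)(W), all W → L
(2,9): only reaches (1,9)(W), (2,5)(W), all W → L
(3,4): only reaches (2,4)(W), (3,0)(W), all W → L
(3,5): only reaches (2,5)(W), (3,1)(W), all W → L
(3,6): only reaches (2,6)(W), (3,2)(W), all W → L
(3,7): only reaches (2,7)(W), (3,3)(W), all W → L
Every other cell has at least one move into one of the L cells above, so it is W.
L cells per row: a=0: 6, a=1: 4, a=2: 6, a=3: 4, a=4: 0, a=5: 0, a=6: 0, a=7: 0; total 20.

20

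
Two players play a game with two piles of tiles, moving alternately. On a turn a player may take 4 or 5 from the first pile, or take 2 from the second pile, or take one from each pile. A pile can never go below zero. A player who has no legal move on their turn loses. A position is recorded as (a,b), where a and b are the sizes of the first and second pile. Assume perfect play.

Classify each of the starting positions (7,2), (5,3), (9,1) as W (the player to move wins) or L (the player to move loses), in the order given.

(7,2): W, (5,3): W, (9,1): L

Build the W/L table. Terminal = L. A non-terminal position is W if it has a move to some L; otherwise it is L.
No move ever increases a pile, so every position that can arise here has a ≤ 9 and b ≤ 3; it is enough to label the cells with 0 ≤ a ≤ 9 and 0 ≤ b ≤ 3.
Every move lowers a or b (never raises either), so fill the grid row by row in increasing a, and left to right within a row: each cell's successors are then already labelled.
      b=0  b=1  b=2  b=3
a=0:    L    L    W    W
a=1:    L    W    W    L
a=2:    L    W    W    L
a=3:    L    W    W    L
a=4:    W    W    L    L
a=5:    W    W    L    W
a=6:    W    L    L    W
a=7:    W    L    W    W
a=8:    W    L    W    W
a=9:    L    L    W    W
Cells with no legal move (terminal, hence L): (0,0), (0,1), (1,0), (2,0), (3,0).
The remaining L cells, each justified by listing all of its moves:
(1,3): L (options (1,1)(W), (0,2)(W) are all W)
(2,3): L (options (2,1)(W), (1,2)(W) are all W)
(3,3): L (options (3,1)(W), (2,2)(W) are all W)
(4,2): L (options (0,2)(W), (4,0)(W), (3,1)(W) are all W)
(4,3): L (options (0,3)(W), (4,1)(W), (3,2)(W) are all W)
(5,2): L (options (1,2)(W), (0,2)(W), (5,0)(W), (4,1)(W) are all W)
(6,1): L (options (2,1)(W), (1,1)(W), (5,0)(W) are all W)
(6,2): L (options (2,2)(W), (1,2)(W), (6,0)(W), (5,1)(W) are all W)
(7,1): L (options (3,1)(W), (2,1)(W), (6,0)(W) are all W)
(8,1): L (options (4,1)(W), (3,1)(W), (7,0)(W) are all W)
(9,0): L (options (5,0)(W), (4,0)(W) are all W)
(9,1): L (options (5,1)(W), (4,1)(W), (8,0)(W) are all W)
Every other cell has at least one move into one of the L cells above, so it is W.
(7,2): the move to (6,1) reaches an L cell, so W
(5,3): the move to (1,3) reaches an L cell, so W
(9,1): one of the L cells justified above, so L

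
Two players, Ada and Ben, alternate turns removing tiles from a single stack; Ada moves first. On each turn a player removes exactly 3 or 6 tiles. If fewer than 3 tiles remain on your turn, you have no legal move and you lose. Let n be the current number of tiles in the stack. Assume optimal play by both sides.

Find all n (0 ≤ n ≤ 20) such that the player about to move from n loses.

Work bottom-up. With no move the player to move loses. Otherwise the position is W if at least one move leads to an L position for the opponent, and L if every move leads to a W.
n=0: no move → L
n=1: no move → L
n=2: no move → L
n=3: W (go to 0, an L position)
n=4: W (go to 1, an L position)
n=5: W (go to 2, an L position)
n=6: W (go to 0, an L position)
n=7: W (go to 1, an L position)
n=8: W (go to 2, an L position)
n=9: L (options 6(W), 3(W) are all W)
n=10: L (options 7(W), 4(W) are all W)
n=11: L (options 8(W), 5(W) are all W)
n=12: W (go to 9, an L position)
n=13: W (go to 10, an L position)
n=14: W (go to 11, an L position)
n=15: W (go to 9, an L position)
n=16: W (go to 10, an L position)
n=17: W (go to 11, an L position)
n=18: L (options 15(W), 12(W) are all W)
n=19: L (options 16(W), 13(W) are all W)
n=20: L (options 17(W), 14(W) are all W)
Reading off the rows marked L gives the requested list; there are 9 such values of n.

0, 1, 2, 9, 10, 11, 18, 19, 20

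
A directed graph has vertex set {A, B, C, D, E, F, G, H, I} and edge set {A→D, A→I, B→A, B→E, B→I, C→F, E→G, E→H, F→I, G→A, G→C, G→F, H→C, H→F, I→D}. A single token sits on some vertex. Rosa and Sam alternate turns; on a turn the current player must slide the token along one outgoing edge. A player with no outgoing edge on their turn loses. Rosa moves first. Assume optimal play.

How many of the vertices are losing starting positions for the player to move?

Label each position W (a win for the player to move) or L (a loss). A position with no legal move is L; any other position is W exactly when some move reaches an L, and L when every move reaches a W.
Every edge goes from a vertex to one that appears earlier in the order D, I, A, F, C, G, H, E, B, so processing vertices in that order labels each vertex after all of its successors.
D: no outgoing edge → L
I: reaches L-position D → W
A: reaches L-position D → W
F: only reaches I(W), which is W → L
C: reaches L-position F → W
G: reaches L-position F → W
H: reaches L-position F → W
E: only reaches H(W), G(W), all W → L
B: reaches L-position E → W
The L vertices are D, E, F; that is 3 in all.

3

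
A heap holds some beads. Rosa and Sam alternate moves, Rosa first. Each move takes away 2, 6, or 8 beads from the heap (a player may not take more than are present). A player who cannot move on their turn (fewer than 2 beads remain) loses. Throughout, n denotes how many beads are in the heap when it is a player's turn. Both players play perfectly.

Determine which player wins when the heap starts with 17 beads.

Positions with no move are L. A position that does have a move is losing for the player to move precisely when every available move leads to a winning position for the opponent. Fill in the labels:
n=0: no move → L
n=1: no move → L
n=2: can move to 0, which is L ⇒ W
n=3: can move to 1, which is L ⇒ W
n=4: the only move is to 2(W), a W ⇒ L
n=5: the only move is to 3(W), a W ⇒ L
n=6: can move to 4, which is L ⇒ W
n=7: can move to 5, which is L ⇒ W
n=8: can move to 0, which is L ⇒ W
n=9: can move to 1, which is L ⇒ W
n=10: can move to 4, which is L ⇒ W
n=11: can move to 5, which is L ⇒ W
n=12: can move to 4, which is L ⇒ W
n=13: can move to 5, which is L ⇒ W
n=14: moves to 12(W), 8(W), 6(W); every one is W ⇒ L
n=15: moves to 13(W), 9(W), 7(W); every one is W ⇒ L
n=16: can move to 14, which is L ⇒ W
n=17: can move to 15, which is L ⇒ W
The starting position 17 is W: Rosa should remove 2, leaving 15, handing over an L position.

Rosa wins.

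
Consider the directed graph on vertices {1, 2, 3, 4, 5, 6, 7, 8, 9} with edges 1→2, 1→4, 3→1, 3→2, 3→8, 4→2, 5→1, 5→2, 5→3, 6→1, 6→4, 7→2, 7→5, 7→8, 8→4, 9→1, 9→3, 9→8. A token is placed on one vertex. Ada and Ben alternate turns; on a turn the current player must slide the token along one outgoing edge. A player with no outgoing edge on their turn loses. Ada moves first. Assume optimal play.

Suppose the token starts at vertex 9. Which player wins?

Classify positions by backward induction: terminal positions (no move available) are L. From any other position, the mover wins iff some move reaches an L.
Every edge goes from a vertex to one that appears earlier in the order 2, 4, 1, 8, 3, 5, 9, 6, 7, so processing vertices in that order labels each vertex after all of its successors.
2: no outgoing edge → L
4: can move to 2, which is L ⇒ W
1: can move to 2, which is L ⇒ W
8: the only move is to 4(W), a W ⇒ L
3: can move to 8, which is L ⇒ W
5: can move to 2, which is L ⇒ W
9: can move to 8, which is L ⇒ W
6: moves to 1(W), 4(W); every one is W ⇒ L
7: can move to 8, which is L ⇒ W
From 9 Ada can move to 8, reaching an L position.

Ada wins.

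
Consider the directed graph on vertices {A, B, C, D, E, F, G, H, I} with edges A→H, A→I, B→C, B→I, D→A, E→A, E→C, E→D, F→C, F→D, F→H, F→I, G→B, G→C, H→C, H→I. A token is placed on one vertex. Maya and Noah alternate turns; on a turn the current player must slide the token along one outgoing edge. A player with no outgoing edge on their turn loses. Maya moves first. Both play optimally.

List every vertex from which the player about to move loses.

C, D, I

Classify positions by backward induction: terminal positions (no move available) are L. From any other position, the mover wins iff some move reaches an L.
Every edge goes from a vertex to one that appears earlier in the order I, C, H, A, D, E, B, G, F, so processing vertices in that order labels each vertex after all of its successors.
I: no outgoing edge → L
C: no outgoing edge → L
H: W (go to C, an L position)
A: W (go to I, an L position)
D: L (sole option A(W) is W)
E: W (go to D, an L position)
B: W (go to C, an L position)
G: W (go to C, an L position)
F: W (go to D, an L position)
Reading off the rows marked L gives the requested list; there are 3 such vertices.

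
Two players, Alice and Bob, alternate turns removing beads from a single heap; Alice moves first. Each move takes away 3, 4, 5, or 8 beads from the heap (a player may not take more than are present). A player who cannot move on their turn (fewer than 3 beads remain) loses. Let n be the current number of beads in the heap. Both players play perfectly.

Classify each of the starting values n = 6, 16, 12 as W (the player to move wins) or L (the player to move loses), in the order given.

Use the standard recursion: the mover loses at a terminal position; elsewhere, the mover wins exactly when some move hands the opponent an L position.
n=0: no move → L
n=1: no move → L
n=2: no move → L
n=3: can move to 0, which is L ⇒ W
n=4: can move to 1, which is L ⇒ W
n=5: can move to 2, which is L ⇒ W
n=6: can move to 2, which is L ⇒ W
n=7: can move to 2, which is L ⇒ W
n=8: can move to 0, which is L ⇒ W
n=9: can move to 1, which is L ⇒ W
n=10: can move to 2, which is L ⇒ W
n=11: moves to 8(W), 7(W), 6(W), 3(W); every one is W ⇒ L
n=12: moves to 9(W), 8(W), 7(W), 4(W); every one is W ⇒ L
n=13: moves to 10(W), 9(W), 8(W), 5(W); every one is W ⇒ L
n=14: can move to 11, which is L ⇒ W
n=15: can move to 12, which is L ⇒ W
n=16: can move to 13, which is L ⇒ W

6: W, 16: W, 12: L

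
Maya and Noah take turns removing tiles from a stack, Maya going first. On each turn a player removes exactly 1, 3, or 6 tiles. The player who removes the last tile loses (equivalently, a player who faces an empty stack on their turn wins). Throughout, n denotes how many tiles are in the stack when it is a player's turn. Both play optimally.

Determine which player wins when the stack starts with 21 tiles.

Label each position W (a win for the player to move) or L (a loss). A position with no legal move is W; any other position is W exactly when some move reaches an L, and L when every move reaches a W.
n=0: no move; the opponent has just taken the last tile and therefore loses → W
n=1: the only move is to 0(W), a W ⇒ L
n=2: can move to 1, which is L ⇒ W
n=3: moves to 2(W), 0(W); every one is W ⇒ L
n=4: can move to 3, which is L ⇒ W
n=5: moves to 4(W), 2(W); every one is W ⇒ L
n=6: can move to 5, which is L ⇒ W
n=7: can move to 1, which is L ⇒ W
n=8: can move to 5, which is L ⇒ W
n=9: can move to 3, which is L ⇒ W
n=10: moves to 9(W), 7(W), 4(W); every one is W ⇒ L
n=11: can move to 10, which is L ⇒ W
n=12: moves to 11(W), 9(W), 6(W); every one is W ⇒ L
n=13: can move to 12, which is L ⇒ W
n=14: moves to 13(W), 11(W), 8(W); every one is W ⇒ L
n=15: can move to 14, which is L ⇒ W
n=16: can move to 10, which is L ⇒ W
n=17: can move to 14, which is L ⇒ W
n=18: can move to 12, which is L ⇒ W
n=19: moves to 18(W), 16(W), 13(W); every one is W ⇒ L
n=20: can move to 19, which is L ⇒ W
n=21: moves to 20(W), 18(W), 15(W); every one is W ⇒ L
The starting position 21 is L: whatever Maya does, the opponent receives a W position.

Noah wins.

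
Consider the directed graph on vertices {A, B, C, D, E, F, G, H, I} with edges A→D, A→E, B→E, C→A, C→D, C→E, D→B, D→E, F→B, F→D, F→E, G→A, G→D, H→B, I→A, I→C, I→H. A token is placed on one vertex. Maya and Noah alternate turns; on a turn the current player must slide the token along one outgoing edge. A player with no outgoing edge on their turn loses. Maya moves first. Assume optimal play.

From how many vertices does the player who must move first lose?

3

Work bottom-up. With no move the player to move loses. Otherwise the position is W if at least one move leads to an L position for the opponent, and L if every move leads to a W.
Every edge goes from a vertex to one that appears earlier in the order E, B, D, F, H, A, C, G, I, so processing vertices in that order labels each vertex after all of its successors.
E: no outgoing edge → L
B: can move to E, which is L ⇒ W
D: can move to E, which is L ⇒ W
F: can move to E, which is L ⇒ W
H: the only move is to B(W), a W ⇒ L
A: can move to E, which is L ⇒ W
C: can move to E, which is L ⇒ W
G: moves to A(W), D(W); every one is W ⇒ L
I: can move to H, which is L ⇒ W
The L vertices are E, G, H; that is 3 in all.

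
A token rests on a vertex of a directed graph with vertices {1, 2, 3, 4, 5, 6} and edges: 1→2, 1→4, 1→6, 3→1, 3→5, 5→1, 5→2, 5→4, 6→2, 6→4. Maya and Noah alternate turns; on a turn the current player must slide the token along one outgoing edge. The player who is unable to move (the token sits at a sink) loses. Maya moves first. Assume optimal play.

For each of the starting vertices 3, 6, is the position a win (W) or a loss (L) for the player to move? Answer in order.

Compute win/loss labels from the base case upward. A position with no move is L. Any other position is W if it can reach an L in one move, else L.
Every edge goes from a vertex to one that appears earlier in the order 4, 2, 6, 1, 5, 3, so processing vertices in that order labels each vertex after all of its successors.
4: no outgoing edge → L
2: no outgoing edge → L
6: reaches L-position 2 → W
1: reaches L-position 2 → W
5: reaches L-position 2 → W
3: only reaches 5(W), 1(W), all W → L

3: L, 6: W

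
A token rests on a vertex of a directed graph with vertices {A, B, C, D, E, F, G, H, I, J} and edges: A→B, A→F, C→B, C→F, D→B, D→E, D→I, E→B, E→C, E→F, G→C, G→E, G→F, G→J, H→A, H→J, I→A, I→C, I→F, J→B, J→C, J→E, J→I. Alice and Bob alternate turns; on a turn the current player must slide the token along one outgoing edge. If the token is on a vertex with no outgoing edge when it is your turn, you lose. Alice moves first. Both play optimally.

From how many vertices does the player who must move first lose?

Classify positions by backward induction: terminal positions (no move available) are L. From any other position, the mover wins iff some move reaches an L.
Every edge goes from a vertex to one that appears earlier in the order B, F, C, A, E, I, J, G, H, D, so processing vertices in that order labels each vertex after all of its successors.
B: no outgoing edge → L
F: no outgoing edge → L
C: →F(L), so W
A: →F(L), so W
E: →F(L), so W
I: →F(L), so W
J: →B(L), so W
G: →F(L), so W
H: →J(W), A(W) — all W, so L
D: →B(L), so W
The L vertices are B, F, H; that is 3 in all.

3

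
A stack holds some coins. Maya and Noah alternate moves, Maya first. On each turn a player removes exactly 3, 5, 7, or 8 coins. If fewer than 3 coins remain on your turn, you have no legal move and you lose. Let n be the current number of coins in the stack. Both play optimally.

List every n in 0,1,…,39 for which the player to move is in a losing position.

Work bottom-up. With no move the player to move loses. Otherwise the position is W if at least one move leads to an L position for the opponent, and L if every move leads to a W.
n=0: no move → L
n=1: no move → L
n=2: no move → L
n=3: can move to 0, which is L ⇒ W
n=4: can move to 1, which is L ⇒ W
n=5: can move to 2, which is L ⇒ W
n=6: can move to 1, which is L ⇒ W
n=7: can move to 2, which is L ⇒ W
n=8: can move to 1, which is L ⇒ W
n=9: can move to 2, which is L ⇒ W
n=10: can move to 2, which is L ⇒ W
n=11: moves to 8(W), 6(W), 4(W), 3(W); every one is W ⇒ L
n=12: moves to 9(W), 7(W), 5(W), 4(W); every one is W ⇒ L
n=13: moves to 10(W), 8(W), 6(W), 5(W); every one is W ⇒ L
n=14: can move to 11, which is L ⇒ W
n=15: can move to 12, which is L ⇒ W
n=16: can move to 13, which is L ⇒ W
n=17: can move to 12, which is L ⇒ W
n=18: can move to 13, which is L ⇒ W
n=19: can move to 12, which is L ⇒ W
n=20: can move to 13, which is L ⇒ W
n=21: can move to 13, which is L ⇒ W
n=22: moves to 19(W), 17(W), 15(W), 14(W); every one is W ⇒ L
n=23: moves to 20(W), 18(W), 16(W), 15(W); every one is W ⇒ L
n=24: moves to 21(W), 19(W), 17(W), 16(W); every one is W ⇒ L
n=25: can move to 22, which is L ⇒ W
n=26: can move to 23, which is L ⇒ W
n=27: can move to 24, which is L ⇒ W
n=28: can move to 23, which is L ⇒ W
n=29: can move to 24, which is L ⇒ W
n=30: can move to 23, which is L ⇒ W
n=31: can move to 24, which is L ⇒ W
n=32: can move to 24, which is L ⇒ W
n=33: moves to 30(W), 28(W), 26(W), 25(W); every one is W ⇒ L
n=34: moves to 31(W), 29(W), 27(W), 26(W); every one is W ⇒ L
n=35: moves to 32(W), 30(W), 28(W), 27(W); every one is W ⇒ L
n=36: can move to 33, which is L ⇒ W
n=37: can move to 34, which is L ⇒ W
n=38: can move to 35, which is L ⇒ W
n=39: can move to 34, which is L ⇒ W
Reading off the rows marked L gives the requested list; there are 12 such values of n.

0, 1, 2, 11, 12, 13, 22, 23, 24, 33, 34, 35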